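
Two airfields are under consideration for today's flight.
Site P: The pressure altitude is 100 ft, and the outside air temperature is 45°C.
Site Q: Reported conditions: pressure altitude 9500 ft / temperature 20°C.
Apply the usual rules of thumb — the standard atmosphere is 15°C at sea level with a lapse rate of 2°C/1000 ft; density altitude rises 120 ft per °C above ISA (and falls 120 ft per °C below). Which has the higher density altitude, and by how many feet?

Site P: ISA temp = 14.8°C, deviation +30.2°C, DA = 100 + 120 × 30.2 = 3724 ft.
Site Q: ISA temp = -4°C, deviation +24°C, DA = 9500 + 120 × 24 = 12380 ft.
Site Q is higher by 12380 − 3724 = 8656 ft.

Site Q by 8656 ft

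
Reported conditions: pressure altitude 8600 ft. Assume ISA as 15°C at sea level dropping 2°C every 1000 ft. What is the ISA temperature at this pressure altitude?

ISA temperature = 15 − 2 × (8600/1000) = 15 − 17.2 = -2.2°C.

-2.2°C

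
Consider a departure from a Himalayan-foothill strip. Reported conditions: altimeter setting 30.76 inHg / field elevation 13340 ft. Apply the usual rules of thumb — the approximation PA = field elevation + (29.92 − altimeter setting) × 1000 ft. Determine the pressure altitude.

Pressure correction = (29.92 − 30.76) × 1000 = -840 ft.
Pressure altitude = 13340 + (-840) = 12500 ft.

12500 ft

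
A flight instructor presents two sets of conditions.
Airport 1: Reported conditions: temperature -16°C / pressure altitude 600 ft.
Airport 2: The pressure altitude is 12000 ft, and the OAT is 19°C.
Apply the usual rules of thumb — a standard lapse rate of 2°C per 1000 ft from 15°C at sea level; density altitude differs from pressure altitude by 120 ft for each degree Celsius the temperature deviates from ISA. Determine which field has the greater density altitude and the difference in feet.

Airport 1: ISA temp = 13.8°C, deviation -29.8°C, DA = 600 + 120 × (-29.8) = -2976 ft.
Airport 2: ISA temp = -9°C, deviation +28°C, DA = 12000 + 120 × 28 = 15360 ft.
Airport 2 is higher by 15360 − (-2976) = 18336 ft.

Airport 2 by 18336 ft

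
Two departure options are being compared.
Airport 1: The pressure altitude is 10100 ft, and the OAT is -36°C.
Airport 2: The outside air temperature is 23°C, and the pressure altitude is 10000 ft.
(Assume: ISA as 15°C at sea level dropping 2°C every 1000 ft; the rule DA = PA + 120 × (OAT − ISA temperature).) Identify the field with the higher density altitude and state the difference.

Airport 2 by 6956 ft

Airport 1: ISA temp = -5.2°C, deviation -30.8°C, DA = 10100 + 120 × (-30.8) = 6404 ft.
Airport 2: ISA temp = -5°C, deviation +28°C, DA = 10000 + 120 × 28 = 13360 ft.
Airport 2 is higher by 13360 − 6404 = 6956 ft.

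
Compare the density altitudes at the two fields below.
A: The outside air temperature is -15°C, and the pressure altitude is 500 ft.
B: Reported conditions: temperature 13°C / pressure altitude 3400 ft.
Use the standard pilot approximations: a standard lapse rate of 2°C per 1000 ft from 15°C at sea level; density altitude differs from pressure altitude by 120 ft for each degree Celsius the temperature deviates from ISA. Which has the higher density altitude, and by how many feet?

B by 6956 ft

A: ISA temp = 14°C, deviation -29°C, DA = 500 + 120 × (-29) = -2980 ft.
B: ISA temp = 8.2°C, deviation +4.8°C, DA = 3400 + 120 × 4.8 = 3976 ft.
B is higher by 3976 − (-2980) = 6956 ft.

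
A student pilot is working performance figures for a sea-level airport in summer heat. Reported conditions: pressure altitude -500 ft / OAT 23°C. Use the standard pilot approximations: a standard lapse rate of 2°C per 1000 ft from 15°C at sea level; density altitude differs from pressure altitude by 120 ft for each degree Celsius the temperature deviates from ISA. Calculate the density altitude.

ISA temperature at -500 ft = 15 − 2 × (-500/1000) = 16°C.
ISA deviation = 23 − 16 = +7°C.
Density altitude = -500 + 120 × (7) = -500 + (+840) = 340 ft.

340 ft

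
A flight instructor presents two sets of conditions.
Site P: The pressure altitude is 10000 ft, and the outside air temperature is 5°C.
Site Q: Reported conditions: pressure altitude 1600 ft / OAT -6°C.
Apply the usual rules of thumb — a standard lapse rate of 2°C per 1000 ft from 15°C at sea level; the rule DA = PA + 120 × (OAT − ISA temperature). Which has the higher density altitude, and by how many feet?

Site P: ISA temp = -5°C, deviation +10°C, DA = 10000 + 120 × 10 = 11200 ft.
Site Q: ISA temp = 11.8°C, deviation -17.8°C, DA = 1600 + 120 × (-17.8) = -536 ft.
Site P is higher by 11200 − (-536) = 11736 ft.

Site P by 11736 ft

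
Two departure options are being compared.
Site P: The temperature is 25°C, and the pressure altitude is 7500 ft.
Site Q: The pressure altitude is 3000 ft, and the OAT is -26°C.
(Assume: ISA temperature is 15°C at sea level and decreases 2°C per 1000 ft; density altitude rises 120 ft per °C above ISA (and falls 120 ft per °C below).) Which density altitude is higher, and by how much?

Site P: ISA temp = 0°C, deviation +25°C, DA = 7500 + 120 × 25 = 10500 ft.
Site Q: ISA temp = 9°C, deviation -35°C, DA = 3000 + 120 × (-35) = -1200 ft.
Site P is higher by 10500 − (-1200) = 11700 ft.

Site P by 11700 ft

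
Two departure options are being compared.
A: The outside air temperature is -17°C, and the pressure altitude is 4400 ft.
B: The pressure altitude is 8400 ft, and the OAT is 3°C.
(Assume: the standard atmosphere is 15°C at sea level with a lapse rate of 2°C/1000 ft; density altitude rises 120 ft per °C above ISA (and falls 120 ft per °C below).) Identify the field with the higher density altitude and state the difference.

A: ISA temp = 6.2°C, deviation -23.2°C, DA = 4400 + 120 × (-23.2) = 1616 ft.
B: ISA temp = -1.8°C, deviation +4.8°C, DA = 8400 + 120 × 4.8 = 8976 ft.
B is higher by 8976 − 1616 = 7360 ft.

B by 7360 ft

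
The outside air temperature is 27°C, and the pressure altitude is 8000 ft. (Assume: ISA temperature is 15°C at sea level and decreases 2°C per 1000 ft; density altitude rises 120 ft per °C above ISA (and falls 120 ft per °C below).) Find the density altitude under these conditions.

11360 ft

ISA temperature at 8000 ft = 15 − 2 × (8000/1000) = -1°C.
ISA deviation = 27 − (-1) = +28°C.
Density altitude = 8000 + 120 × (28) = 8000 + (+3360) = 11360 ft.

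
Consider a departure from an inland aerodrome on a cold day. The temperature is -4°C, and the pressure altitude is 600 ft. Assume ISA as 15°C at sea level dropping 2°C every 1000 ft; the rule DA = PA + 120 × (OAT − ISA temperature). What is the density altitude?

ISA temperature at 600 ft = 15 − 2 × (600/1000) = 13.8°C.
ISA deviation = -4 − 13.8 = -17.8°C.
Density altitude = 600 + 120 × (-17.8) = 600 + (-2136) = -1536 ft.

-1536 ft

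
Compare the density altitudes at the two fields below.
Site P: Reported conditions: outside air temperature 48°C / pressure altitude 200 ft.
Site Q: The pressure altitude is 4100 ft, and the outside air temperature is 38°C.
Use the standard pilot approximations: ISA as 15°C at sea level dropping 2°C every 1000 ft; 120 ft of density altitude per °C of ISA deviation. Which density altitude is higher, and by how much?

Site P: ISA temp = 14.6°C, deviation +33.4°C, DA = 200 + 120 × 33.4 = 4208 ft.
Site Q: ISA temp = 6.8°C, deviation +31.2°C, DA = 4100 + 120 × 31.2 = 7844 ft.
Site Q is higher by 7844 − 4208 = 3636 ft.

Site Q by 3636 ft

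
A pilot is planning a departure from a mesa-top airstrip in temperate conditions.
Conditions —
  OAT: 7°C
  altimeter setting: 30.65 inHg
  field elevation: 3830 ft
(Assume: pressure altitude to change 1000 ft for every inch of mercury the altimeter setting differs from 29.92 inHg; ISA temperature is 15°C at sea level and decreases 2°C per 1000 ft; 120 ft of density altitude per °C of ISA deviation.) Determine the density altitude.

Pressure altitude = 3830 + (29.92 − 30.65) × 1000 = 3830 + (-730) = 3100 ft.
ISA temperature at 3100 ft = 15 − 2 × (3100/1000) = 8.8°C.
ISA deviation = 7 − 8.8 = -1.8°C.
Density altitude = 3100 + 120 × (-1.8) = 2884 ft.

2884 ft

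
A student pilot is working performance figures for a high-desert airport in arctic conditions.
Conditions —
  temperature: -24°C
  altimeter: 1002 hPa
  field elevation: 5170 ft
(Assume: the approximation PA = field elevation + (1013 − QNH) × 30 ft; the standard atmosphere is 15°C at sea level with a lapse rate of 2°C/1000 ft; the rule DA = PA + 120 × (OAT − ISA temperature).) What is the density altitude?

2140 ft

Pressure altitude = 5170 + (1013 − 1002) × 30 = 5170 + (+330) = 5500 ft.
ISA temperature at 5500 ft = 15 − 2 × (5500/1000) = 4°C.
ISA deviation = -24 − 4 = -28°C.
Density altitude = 5500 + 120 × (-28) = 2140 ft.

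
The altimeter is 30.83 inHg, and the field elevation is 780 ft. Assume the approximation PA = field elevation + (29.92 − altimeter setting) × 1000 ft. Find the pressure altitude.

-130 ft

Pressure correction = (29.92 − 30.83) × 1000 = -910 ft.
Pressure altitude = 780 + (-910) = -130 ft.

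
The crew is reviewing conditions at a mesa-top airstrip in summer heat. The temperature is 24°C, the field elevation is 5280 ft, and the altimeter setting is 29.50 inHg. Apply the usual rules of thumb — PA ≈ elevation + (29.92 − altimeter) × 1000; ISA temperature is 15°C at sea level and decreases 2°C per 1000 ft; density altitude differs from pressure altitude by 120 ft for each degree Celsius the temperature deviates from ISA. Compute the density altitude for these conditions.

Pressure altitude = 5280 + (29.92 − 29.50) × 1000 = 5280 + (+420) = 5700 ft.
ISA temperature at 5700 ft = 15 − 2 × (5700/1000) = 3.6°C.
ISA deviation = 24 − 3.6 = +20.4°C.
Density altitude = 5700 + 120 × (20.4) = 8148 ft.

8148 ft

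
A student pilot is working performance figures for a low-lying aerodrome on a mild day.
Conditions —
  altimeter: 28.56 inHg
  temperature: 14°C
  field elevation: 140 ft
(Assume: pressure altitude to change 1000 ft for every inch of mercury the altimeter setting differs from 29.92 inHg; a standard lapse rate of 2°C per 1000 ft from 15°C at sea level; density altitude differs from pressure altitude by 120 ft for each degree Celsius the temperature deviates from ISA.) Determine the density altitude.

Pressure altitude = 140 + (29.92 − 28.56) × 1000 = 140 + (+1360) = 1500 ft.
ISA temperature at 1500 ft = 15 − 2 × (1500/1000) = 12°C.
ISA deviation = 14 − 12 = +2°C.
Density altitude = 1500 + 120 × (2) = 1740 ft.

1740 ft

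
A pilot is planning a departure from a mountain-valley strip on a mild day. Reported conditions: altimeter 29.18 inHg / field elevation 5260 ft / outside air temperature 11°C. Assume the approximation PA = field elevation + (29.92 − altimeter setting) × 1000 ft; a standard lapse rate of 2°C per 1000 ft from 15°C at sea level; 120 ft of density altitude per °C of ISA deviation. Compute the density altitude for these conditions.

6960 ft

Pressure altitude = 5260 + (29.92 − 29.18) × 1000 = 5260 + (+740) = 6000 ft.
ISA temperature at 6000 ft = 15 − 2 × (6000/1000) = 3°C.
ISA deviation = 11 − 3 = +8°C.
Density altitude = 6000 + 120 × (8) = 6960 ft.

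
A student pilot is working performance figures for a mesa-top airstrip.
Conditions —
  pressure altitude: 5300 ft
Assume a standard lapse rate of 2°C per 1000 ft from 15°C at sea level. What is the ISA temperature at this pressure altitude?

ISA temperature = 15 − 2 × (5300/1000) = 15 − 10.6 = 4.4°C.

4.4°C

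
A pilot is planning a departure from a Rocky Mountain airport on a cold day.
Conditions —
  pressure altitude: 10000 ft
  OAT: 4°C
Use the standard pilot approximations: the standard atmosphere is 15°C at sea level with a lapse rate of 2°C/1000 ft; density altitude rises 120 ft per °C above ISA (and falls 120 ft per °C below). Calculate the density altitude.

11080 ft

ISA temperature at 10000 ft = 15 − 2 × (10000/1000) = -5°C.
ISA deviation = 4 − (-5) = +9°C.
Density altitude = 10000 + 120 × (9) = 10000 + (+1080) = 11080 ft.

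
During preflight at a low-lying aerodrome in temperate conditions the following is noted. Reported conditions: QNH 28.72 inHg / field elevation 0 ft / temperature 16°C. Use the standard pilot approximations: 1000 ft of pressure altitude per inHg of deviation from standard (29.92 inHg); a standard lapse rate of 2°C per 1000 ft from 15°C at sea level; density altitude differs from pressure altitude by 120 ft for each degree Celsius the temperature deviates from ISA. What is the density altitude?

Pressure altitude = 0 + (29.92 − 28.72) × 1000 = 0 + (+1200) = 1200 ft.
ISA temperature at 1200 ft = 15 − 2 × (1200/1000) = 12.6°C.
ISA deviation = 16 − 12.6 = +3.4°C.
Density altitude = 1200 + 120 × (3.4) = 1608 ft.

1608 ft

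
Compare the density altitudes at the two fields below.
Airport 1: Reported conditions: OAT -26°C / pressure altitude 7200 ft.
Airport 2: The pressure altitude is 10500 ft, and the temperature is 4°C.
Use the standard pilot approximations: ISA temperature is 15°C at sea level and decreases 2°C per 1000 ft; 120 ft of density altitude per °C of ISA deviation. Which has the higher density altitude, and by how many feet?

Airport 2 by 7692 ft

Airport 1: ISA temp = 0.6°C, deviation -26.6°C, DA = 7200 + 120 × (-26.6) = 4008 ft.
Airport 2: ISA temp = -6°C, deviation +10°C, DA = 10500 + 120 × 10 = 11700 ft.
Airport 2 is higher by 11700 − 4008 = 7692 ft.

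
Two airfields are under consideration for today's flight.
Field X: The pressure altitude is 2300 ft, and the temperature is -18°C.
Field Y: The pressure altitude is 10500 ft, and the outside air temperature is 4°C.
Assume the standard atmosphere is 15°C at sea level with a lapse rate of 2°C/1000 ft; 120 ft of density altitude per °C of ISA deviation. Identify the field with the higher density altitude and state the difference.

Field X: ISA temp = 10.4°C, deviation -28.4°C, DA = 2300 + 120 × (-28.4) = -1108 ft.
Field Y: ISA temp = -6°C, deviation +10°C, DA = 10500 + 120 × 10 = 11700 ft.
Field Y is higher by 11700 − (-1108) = 12808 ft.

Field Y by 12808 ft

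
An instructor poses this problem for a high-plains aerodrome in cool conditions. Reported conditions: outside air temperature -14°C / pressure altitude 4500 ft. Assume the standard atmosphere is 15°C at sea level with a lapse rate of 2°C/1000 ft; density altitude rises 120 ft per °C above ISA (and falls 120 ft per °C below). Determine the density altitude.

ISA temperature at 4500 ft = 15 − 2 × (4500/1000) = 6°C.
ISA deviation = -14 − 6 = -20°C.
Density altitude = 4500 + 120 × (-20) = 4500 + (-2400) = 2100 ft.

2100 ft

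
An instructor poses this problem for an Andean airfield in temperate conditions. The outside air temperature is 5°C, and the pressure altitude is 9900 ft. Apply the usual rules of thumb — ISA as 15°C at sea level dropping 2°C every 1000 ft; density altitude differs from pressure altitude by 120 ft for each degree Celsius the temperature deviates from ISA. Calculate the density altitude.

11076 ft

ISA temperature at 9900 ft = 15 − 2 × (9900/1000) = -4.8°C.
ISA deviation = 5 − (-4.8) = +9.8°C.
Density altitude = 9900 + 120 × (9.8) = 9900 + (+1176) = 11076 ft.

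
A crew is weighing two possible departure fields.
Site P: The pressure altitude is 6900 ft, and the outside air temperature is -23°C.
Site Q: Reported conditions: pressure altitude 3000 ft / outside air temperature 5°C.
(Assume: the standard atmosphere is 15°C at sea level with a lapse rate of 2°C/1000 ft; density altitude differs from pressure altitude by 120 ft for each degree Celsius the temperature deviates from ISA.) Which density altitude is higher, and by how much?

Site P: ISA temp = 1.2°C, deviation -24.2°C, DA = 6900 + 120 × (-24.2) = 3996 ft.
Site Q: ISA temp = 9°C, deviation -4°C, DA = 3000 + 120 × (-4) = 2520 ft.
Site P is higher by 3996 − 2520 = 1476 ft.

Site P by 1476 ft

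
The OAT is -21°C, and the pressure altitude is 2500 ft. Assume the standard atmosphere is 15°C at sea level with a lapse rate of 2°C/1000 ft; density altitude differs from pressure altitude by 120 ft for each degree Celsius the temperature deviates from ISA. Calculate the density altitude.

-1220 ft

ISA temperature at 2500 ft = 15 − 2 × (2500/1000) = 10°C.
ISA deviation = -21 − 10 = -31°C.
Density altitude = 2500 + 120 × (-31) = 2500 + (-3720) = -1220 ft.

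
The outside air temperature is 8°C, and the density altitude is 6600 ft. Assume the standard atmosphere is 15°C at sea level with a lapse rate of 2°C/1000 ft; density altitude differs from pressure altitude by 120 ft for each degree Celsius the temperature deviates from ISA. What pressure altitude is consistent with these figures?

DA = PA + 120 × (OAT − (15 − 2·PA/1000)) = PA + 120·OAT − 1800 + 0.24·PA = 1.24·PA + 120·OAT − 1800.
So 1.24·PA = 6600 − 120 × 8 + 1800 = 7440.
PA = 7440 / 1.24 = 6000 ft.

6000 ft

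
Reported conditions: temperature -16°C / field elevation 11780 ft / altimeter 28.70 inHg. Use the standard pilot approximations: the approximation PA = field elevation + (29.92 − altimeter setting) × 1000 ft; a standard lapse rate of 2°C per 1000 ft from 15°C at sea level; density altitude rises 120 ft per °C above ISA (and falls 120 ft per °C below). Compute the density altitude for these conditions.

12400 ft

Pressure altitude = 11780 + (29.92 − 28.70) × 1000 = 11780 + (+1220) = 13000 ft.
ISA temperature at 13000 ft = 15 − 2 × (13000/1000) = -11°C.
ISA deviation = -16 − (-11) = -5°C.
Density altitude = 13000 + 120 × (-5) = 12400 ft.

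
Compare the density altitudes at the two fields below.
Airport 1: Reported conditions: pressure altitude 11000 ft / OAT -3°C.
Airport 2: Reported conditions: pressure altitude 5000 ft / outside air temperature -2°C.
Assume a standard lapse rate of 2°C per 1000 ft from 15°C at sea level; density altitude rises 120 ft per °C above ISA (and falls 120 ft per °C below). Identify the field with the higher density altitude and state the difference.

Airport 1: ISA temp = -7°C, deviation +4°C, DA = 11000 + 120 × 4 = 11480 ft.
Airport 2: ISA temp = 5°C, deviation -7°C, DA = 5000 + 120 × (-7) = 4160 ft.
Airport 1 is higher by 11480 − 4160 = 7320 ft.

Airport 1 by 7320 ft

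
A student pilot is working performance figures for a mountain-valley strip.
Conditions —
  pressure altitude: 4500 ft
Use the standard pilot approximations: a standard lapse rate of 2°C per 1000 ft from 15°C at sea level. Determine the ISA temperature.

6°C

ISA temperature = 15 − 2 × (4500/1000) = 15 − 9 = 6°C.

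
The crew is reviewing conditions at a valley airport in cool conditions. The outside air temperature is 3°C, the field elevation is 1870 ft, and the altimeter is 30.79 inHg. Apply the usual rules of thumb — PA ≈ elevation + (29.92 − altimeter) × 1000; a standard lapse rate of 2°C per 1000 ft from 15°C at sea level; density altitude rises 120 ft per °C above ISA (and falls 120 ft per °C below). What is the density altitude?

-200 ft

Pressure altitude = 1870 + (29.92 − 30.79) × 1000 = 1870 + (-870) = 1000 ft.
ISA temperature at 1000 ft = 15 − 2 × (1000/1000) = 13°C.
ISA deviation = 3 − 13 = -10°C.
Density altitude = 1000 + 120 × (-10) = -200 ft.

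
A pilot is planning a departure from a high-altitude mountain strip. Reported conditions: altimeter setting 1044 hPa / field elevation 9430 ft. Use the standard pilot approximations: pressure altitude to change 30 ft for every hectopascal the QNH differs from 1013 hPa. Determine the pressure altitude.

8500 ft

Pressure correction = (1013 − 1044) × 30 = -930 ft.
Pressure altitude = 9430 + (-930) = 8500 ft.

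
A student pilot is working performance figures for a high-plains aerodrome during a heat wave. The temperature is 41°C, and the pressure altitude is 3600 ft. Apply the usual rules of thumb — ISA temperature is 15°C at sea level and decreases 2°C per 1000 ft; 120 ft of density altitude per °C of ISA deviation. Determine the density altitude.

7584 ft

ISA temperature at 3600 ft = 15 − 2 × (3600/1000) = 7.8°C.
ISA deviation = 41 − 7.8 = +33.2°C.
Density altitude = 3600 + 120 × (33.2) = 3600 + (+3984) = 7584 ft.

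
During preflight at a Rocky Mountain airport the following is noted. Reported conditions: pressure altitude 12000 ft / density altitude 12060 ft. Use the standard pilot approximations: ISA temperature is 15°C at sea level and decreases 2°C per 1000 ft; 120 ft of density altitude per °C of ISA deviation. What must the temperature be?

-8.5°C

Density altitude − pressure altitude = 12060 − 12000 = +60 ft.
At 120 ft/°C that is an ISA deviation of 60/120 = +0.5°C.
ISA temperature at 12000 ft = 15 − 2 × (12000/1000) = -9°C.
OAT = ISA + deviation = -9 + (+0.5) = -8.5°C.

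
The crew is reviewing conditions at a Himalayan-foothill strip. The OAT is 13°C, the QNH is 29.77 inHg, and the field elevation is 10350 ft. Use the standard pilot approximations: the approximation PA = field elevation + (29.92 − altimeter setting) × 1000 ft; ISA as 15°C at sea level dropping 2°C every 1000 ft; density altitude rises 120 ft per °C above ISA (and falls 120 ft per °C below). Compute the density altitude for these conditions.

Pressure altitude = 10350 + (29.92 − 29.77) × 1000 = 10350 + (+150) = 10500 ft.
ISA temperature at 10500 ft = 15 − 2 × (10500/1000) = -6°C.
ISA deviation = 13 − (-6) = +19°C.
Density altitude = 10500 + 120 × (19) = 12780 ft.

12780 ft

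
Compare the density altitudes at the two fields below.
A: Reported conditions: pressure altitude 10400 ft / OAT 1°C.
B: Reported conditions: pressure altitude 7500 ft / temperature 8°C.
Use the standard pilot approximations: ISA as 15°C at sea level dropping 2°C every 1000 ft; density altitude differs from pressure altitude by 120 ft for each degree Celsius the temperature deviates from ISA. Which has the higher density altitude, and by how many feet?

A: ISA temp = -5.8°C, deviation +6.8°C, DA = 10400 + 120 × 6.8 = 11216 ft.
B: ISA temp = 0°C, deviation +8°C, DA = 7500 + 120 × 8 = 8460 ft.
A is higher by 11216 − 8460 = 2756 ft.

A by 2756 ft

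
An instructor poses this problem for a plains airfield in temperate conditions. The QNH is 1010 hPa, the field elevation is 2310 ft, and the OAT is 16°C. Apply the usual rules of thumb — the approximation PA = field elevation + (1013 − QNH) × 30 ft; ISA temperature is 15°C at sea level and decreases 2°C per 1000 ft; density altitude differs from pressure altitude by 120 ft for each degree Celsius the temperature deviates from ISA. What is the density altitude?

3096 ft

Pressure altitude = 2310 + (1013 − 1010) × 30 = 2310 + (+90) = 2400 ft.
ISA temperature at 2400 ft = 15 − 2 × (2400/1000) = 10.2°C.
ISA deviation = 16 − 10.2 = +5.8°C.
Density altitude = 2400 + 120 × (5.8) = 3096 ft.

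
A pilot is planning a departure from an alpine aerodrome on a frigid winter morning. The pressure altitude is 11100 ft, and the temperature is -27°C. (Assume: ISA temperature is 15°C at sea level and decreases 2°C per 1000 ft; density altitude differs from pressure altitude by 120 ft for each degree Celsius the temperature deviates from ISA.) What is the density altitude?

ISA temperature at 11100 ft = 15 − 2 × (11100/1000) = -7.2°C.
ISA deviation = -27 − (-7.2) = -19.8°C.
Density altitude = 11100 + 120 × (-19.8) = 11100 + (-2376) = 8724 ft.

8724 ft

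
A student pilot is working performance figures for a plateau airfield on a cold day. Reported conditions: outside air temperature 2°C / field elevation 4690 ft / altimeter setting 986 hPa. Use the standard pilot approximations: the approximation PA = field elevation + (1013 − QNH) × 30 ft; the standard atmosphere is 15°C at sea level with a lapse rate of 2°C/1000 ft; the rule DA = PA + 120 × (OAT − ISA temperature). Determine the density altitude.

5260 ft

Pressure altitude = 4690 + (1013 − 986) × 30 = 4690 + (+810) = 5500 ft.
ISA temperature at 5500 ft = 15 − 2 × (5500/1000) = 4°C.
ISA deviation = 2 − 4 = -2°C.
Density altitude = 5500 + 120 × (-2) = 5260 ft.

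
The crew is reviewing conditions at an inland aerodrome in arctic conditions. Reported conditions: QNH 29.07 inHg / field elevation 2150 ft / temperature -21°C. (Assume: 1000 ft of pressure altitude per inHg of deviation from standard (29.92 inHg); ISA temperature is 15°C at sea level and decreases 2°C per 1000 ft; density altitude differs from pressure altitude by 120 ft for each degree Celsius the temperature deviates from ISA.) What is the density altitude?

Pressure altitude = 2150 + (29.92 − 29.07) × 1000 = 2150 + (+850) = 3000 ft.
ISA temperature at 3000 ft = 15 − 2 × (3000/1000) = 9°C.
ISA deviation = -21 − 9 = -30°C.
Density altitude = 3000 + 120 × (-30) = -600 ft.

-600 ft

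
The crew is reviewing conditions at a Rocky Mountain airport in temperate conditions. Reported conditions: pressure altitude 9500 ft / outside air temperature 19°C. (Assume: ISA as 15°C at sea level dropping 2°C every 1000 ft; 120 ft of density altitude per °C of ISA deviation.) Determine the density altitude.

12260 ft

ISA temperature at 9500 ft = 15 − 2 × (9500/1000) = -4°C.
ISA deviation = 19 − (-4) = +23°C.
Density altitude = 9500 + 120 × (23) = 9500 + (+2760) = 12260 ft.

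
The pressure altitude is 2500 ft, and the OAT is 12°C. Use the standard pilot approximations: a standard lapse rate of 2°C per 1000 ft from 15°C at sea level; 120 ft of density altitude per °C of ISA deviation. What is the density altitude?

ISA temperature at 2500 ft = 15 − 2 × (2500/1000) = 10°C.
ISA deviation = 12 − 10 = +2°C.
Density altitude = 2500 + 120 × (2) = 2500 + (+240) = 2740 ft.

2740 ft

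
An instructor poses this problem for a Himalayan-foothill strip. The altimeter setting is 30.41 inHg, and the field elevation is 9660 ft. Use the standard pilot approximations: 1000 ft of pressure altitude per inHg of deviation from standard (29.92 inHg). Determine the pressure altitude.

Pressure correction = (29.92 − 30.41) × 1000 = -490 ft.
Pressure altitude = 9660 + (-490) = 9170 ft.

9170 ft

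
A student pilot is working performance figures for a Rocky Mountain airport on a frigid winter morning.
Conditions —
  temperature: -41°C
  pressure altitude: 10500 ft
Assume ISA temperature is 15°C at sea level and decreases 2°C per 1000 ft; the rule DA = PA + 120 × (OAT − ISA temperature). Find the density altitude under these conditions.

ISA temperature at 10500 ft = 15 − 2 × (10500/1000) = -6°C.
ISA deviation = -41 − (-6) = -35°C.
Density altitude = 10500 + 120 × (-35) = 10500 + (-4200) = 6300 ft.

6300 ft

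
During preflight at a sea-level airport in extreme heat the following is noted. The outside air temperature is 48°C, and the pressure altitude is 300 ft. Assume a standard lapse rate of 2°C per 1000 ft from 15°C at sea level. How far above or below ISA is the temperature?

ISA+33.6°C

ISA temperature at 300 ft = 15 − 2 × (300/1000) = 14.4°C.
Deviation = OAT − ISA = 48 − 14.4 = +33.6°C.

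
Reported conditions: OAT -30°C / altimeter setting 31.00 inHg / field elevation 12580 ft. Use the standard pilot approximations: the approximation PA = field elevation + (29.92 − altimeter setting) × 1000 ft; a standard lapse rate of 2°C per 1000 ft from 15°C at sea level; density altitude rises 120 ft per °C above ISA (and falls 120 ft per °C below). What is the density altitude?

8860 ft

Pressure altitude = 12580 + (29.92 − 31.00) × 1000 = 12580 + (-1080) = 11500 ft.
ISA temperature at 11500 ft = 15 − 2 × (11500/1000) = -8°C.
ISA deviation = -30 − (-8) = -22°C.
Density altitude = 11500 + 120 × (-22) = 8860 ft.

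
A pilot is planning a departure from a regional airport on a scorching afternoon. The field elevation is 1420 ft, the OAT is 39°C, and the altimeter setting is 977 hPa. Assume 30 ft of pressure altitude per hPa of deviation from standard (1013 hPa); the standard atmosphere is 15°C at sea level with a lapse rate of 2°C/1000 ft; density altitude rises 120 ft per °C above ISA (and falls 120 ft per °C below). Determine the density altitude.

Pressure altitude = 1420 + (1013 − 977) × 30 = 1420 + (+1080) = 2500 ft.
ISA temperature at 2500 ft = 15 − 2 × (2500/1000) = 10°C.
ISA deviation = 39 − 10 = +29°C.
Density altitude = 2500 + 120 × (29) = 5980 ft.

5980 ft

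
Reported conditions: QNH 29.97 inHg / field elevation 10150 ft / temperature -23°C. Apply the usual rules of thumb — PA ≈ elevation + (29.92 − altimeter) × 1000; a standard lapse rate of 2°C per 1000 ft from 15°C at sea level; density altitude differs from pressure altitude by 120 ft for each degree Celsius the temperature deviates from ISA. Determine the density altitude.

7964 ft

Pressure altitude = 10150 + (29.92 − 29.97) × 1000 = 10150 + (-50) = 10100 ft.
ISA temperature at 10100 ft = 15 − 2 × (10100/1000) = -5.2°C.
ISA deviation = -23 − (-5.2) = -17.8°C.
Density altitude = 10100 + 120 × (-17.8) = 7964 ft.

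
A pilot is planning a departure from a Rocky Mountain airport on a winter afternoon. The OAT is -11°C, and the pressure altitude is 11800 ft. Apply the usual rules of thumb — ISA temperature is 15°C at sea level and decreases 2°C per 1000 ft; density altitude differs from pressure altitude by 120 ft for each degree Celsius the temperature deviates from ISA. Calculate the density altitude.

ISA temperature at 11800 ft = 15 − 2 × (11800/1000) = -8.6°C.
ISA deviation = -11 − (-8.6) = -2.4°C.
Density altitude = 11800 + 120 × (-2.4) = 11800 + (-288) = 11512 ft.

11512 ft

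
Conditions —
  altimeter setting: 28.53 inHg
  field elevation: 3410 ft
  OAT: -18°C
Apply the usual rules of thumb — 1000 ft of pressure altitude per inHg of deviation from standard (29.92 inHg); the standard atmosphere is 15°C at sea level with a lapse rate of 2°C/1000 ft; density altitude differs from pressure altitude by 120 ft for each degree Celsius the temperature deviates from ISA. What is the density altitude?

1992 ft

Pressure altitude = 3410 + (29.92 − 28.53) × 1000 = 3410 + (+1390) = 4800 ft.
ISA temperature at 4800 ft = 15 − 2 × (4800/1000) = 5.4°C.
ISA deviation = -18 − 5.4 = -23.4°C.
Density altitude = 4800 + 120 × (-23.4) = 1992 ft.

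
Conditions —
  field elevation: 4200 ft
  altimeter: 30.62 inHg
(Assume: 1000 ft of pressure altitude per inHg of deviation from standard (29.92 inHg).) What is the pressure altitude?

3500 ft

Pressure correction = (29.92 − 30.62) × 1000 = -700 ft.
Pressure altitude = 4200 + (-700) = 3500 ft.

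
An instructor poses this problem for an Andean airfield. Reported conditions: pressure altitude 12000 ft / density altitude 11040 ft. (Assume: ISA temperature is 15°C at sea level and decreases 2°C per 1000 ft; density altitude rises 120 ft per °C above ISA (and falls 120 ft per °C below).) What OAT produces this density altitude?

-17°C

Density altitude − pressure altitude = 11040 − 12000 = -960 ft.
At 120 ft/°C that is an ISA deviation of -960/120 = -8°C.
ISA temperature at 12000 ft = 15 − 2 × (12000/1000) = -9°C.
OAT = ISA + deviation = -9 + (-8) = -17°C.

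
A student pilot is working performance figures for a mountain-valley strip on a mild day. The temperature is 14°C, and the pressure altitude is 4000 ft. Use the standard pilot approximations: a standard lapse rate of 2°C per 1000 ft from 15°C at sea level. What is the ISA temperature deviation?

ISA+7°C

ISA temperature at 4000 ft = 15 − 2 × (4000/1000) = 7°C.
Deviation = OAT − ISA = 14 − 7 = +7°C.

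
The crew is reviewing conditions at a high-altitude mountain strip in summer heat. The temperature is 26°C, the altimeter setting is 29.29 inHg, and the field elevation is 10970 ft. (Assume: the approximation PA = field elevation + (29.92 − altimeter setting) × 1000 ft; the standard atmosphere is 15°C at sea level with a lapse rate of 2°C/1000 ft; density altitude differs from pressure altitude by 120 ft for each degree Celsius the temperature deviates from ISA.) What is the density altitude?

15704 ft

Pressure altitude = 10970 + (29.92 − 29.29) × 1000 = 10970 + (+630) = 11600 ft.
ISA temperature at 11600 ft = 15 − 2 × (11600/1000) = -8.2°C.
ISA deviation = 26 − (-8.2) = +34.2°C.
Density altitude = 11600 + 120 × (34.2) = 15704 ft.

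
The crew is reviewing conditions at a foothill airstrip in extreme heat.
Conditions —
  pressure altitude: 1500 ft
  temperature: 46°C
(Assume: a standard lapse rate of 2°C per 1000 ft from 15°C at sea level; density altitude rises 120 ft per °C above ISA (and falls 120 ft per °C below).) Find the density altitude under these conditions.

ISA temperature at 1500 ft = 15 − 2 × (1500/1000) = 12°C.
ISA deviation = 46 − 12 = +34°C.
Density altitude = 1500 + 120 × (34) = 1500 + (+4080) = 5580 ft.

5580 ft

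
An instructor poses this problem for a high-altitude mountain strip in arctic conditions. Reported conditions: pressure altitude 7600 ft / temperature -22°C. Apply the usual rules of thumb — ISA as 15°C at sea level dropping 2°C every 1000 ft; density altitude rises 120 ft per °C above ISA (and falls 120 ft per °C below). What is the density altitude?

ISA temperature at 7600 ft = 15 − 2 × (7600/1000) = -0.2°C.
ISA deviation = -22 − (-0.2) = -21.8°C.
Density altitude = 7600 + 120 × (-21.8) = 7600 + (-2616) = 4984 ft.

4984 ft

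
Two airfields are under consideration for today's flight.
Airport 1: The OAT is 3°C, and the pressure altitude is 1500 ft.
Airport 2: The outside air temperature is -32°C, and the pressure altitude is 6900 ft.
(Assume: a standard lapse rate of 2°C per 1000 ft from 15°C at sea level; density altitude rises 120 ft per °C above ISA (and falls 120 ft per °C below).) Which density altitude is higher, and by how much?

Airport 1: ISA temp = 12°C, deviation -9°C, DA = 1500 + 120 × (-9) = 420 ft.
Airport 2: ISA temp = 1.2°C, deviation -33.2°C, DA = 6900 + 120 × (-33.2) = 2916 ft.
Airport 2 is higher by 2916 − 420 = 2496 ft.

Airport 2 by 2496 ft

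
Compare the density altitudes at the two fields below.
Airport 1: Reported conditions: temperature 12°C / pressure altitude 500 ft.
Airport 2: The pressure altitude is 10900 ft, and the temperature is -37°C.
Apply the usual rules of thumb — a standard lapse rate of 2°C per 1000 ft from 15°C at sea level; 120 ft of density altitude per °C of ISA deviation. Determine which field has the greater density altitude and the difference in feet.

Airport 2 by 7016 ft

Airport 1: ISA temp = 14°C, deviation -2°C, DA = 500 + 120 × (-2) = 260 ft.
Airport 2: ISA temp = -6.8°C, deviation -30.2°C, DA = 10900 + 120 × (-30.2) = 7276 ft.
Airport 2 is higher by 7276 − 260 = 7016 ft.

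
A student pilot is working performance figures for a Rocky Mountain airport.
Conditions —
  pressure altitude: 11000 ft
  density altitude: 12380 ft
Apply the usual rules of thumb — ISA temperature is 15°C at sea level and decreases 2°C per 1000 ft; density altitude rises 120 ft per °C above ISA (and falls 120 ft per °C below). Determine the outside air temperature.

Density altitude − pressure altitude = 12380 − 11000 = +1380 ft.
At 120 ft/°C that is an ISA deviation of 1380/120 = +11.5°C.
ISA temperature at 11000 ft = 15 − 2 × (11000/1000) = -7°C.
OAT = ISA + deviation = -7 + (+11.5) = 4.5°C.

4.5°C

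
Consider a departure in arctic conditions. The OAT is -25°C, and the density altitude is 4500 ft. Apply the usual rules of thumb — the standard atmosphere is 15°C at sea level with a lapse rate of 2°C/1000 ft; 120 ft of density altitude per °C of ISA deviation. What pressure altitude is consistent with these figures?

DA = PA + 120 × (OAT − (15 − 2·PA/1000)) = PA + 120·OAT − 1800 + 0.24·PA = 1.24·PA + 120·OAT − 1800.
So 1.24·PA = 4500 − 120 × (-25) + 1800 = 9300.
PA = 9300 / 1.24 = 7500 ft.

7500 ft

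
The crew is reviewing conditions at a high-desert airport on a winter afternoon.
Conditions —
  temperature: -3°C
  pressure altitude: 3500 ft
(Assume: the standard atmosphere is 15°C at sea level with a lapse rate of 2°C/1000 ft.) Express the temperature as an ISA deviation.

ISA temperature at 3500 ft = 15 − 2 × (3500/1000) = 8°C.
Deviation = OAT − ISA = -3 − 8 = -11°C.

ISA-11°C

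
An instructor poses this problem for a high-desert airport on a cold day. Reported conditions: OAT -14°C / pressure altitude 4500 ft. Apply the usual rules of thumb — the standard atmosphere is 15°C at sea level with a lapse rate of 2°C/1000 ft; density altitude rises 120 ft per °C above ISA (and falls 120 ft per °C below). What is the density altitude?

ISA temperature at 4500 ft = 15 − 2 × (4500/1000) = 6°C.
ISA deviation = -14 − 6 = -20°C.
Density altitude = 4500 + 120 × (-20) = 4500 + (-2400) = 2100 ft.

2100 ft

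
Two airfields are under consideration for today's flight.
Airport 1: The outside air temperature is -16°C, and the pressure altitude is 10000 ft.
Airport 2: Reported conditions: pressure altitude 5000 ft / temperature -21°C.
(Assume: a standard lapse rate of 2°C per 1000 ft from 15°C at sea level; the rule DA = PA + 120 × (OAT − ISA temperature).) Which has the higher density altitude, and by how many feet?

Airport 1 by 6800 ft

Airport 1: ISA temp = -5°C, deviation -11°C, DA = 10000 + 120 × (-11) = 8680 ft.
Airport 2: ISA temp = 5°C, deviation -26°C, DA = 5000 + 120 × (-26) = 1880 ft.
Airport 1 is higher by 8680 − 1880 = 6800 ft.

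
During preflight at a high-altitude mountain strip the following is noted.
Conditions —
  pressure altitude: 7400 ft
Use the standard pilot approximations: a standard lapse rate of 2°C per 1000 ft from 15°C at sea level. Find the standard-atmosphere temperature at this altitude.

0.2°C

ISA temperature = 15 − 2 × (7400/1000) = 15 − 14.8 = 0.2°C.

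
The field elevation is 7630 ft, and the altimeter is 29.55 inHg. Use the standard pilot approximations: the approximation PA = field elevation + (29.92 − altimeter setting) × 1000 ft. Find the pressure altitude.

8000 ft

Pressure correction = (29.92 − 29.55) × 1000 = +370 ft.
Pressure altitude = 7630 + (+370) = 8000 ft.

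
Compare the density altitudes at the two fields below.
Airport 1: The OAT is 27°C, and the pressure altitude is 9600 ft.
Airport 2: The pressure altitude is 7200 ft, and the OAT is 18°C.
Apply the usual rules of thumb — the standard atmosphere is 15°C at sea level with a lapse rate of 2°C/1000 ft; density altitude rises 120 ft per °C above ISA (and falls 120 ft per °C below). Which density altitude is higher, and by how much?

Airport 1: ISA temp = -4.2°C, deviation +31.2°C, DA = 9600 + 120 × 31.2 = 13344 ft.
Airport 2: ISA temp = 0.6°C, deviation +17.4°C, DA = 7200 + 120 × 17.4 = 9288 ft.
Airport 1 is higher by 13344 − 9288 = 4056 ft.

Airport 1 by 4056 ft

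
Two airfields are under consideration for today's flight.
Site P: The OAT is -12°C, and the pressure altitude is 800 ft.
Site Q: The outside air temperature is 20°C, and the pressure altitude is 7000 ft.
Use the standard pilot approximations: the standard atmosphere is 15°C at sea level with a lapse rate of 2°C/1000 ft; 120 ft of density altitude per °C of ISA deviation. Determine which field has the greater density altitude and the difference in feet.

Site Q by 11528 ft

Site P: ISA temp = 13.4°C, deviation -25.4°C, DA = 800 + 120 × (-25.4) = -2248 ft.
Site Q: ISA temp = 1°C, deviation +19°C, DA = 7000 + 120 × 19 = 9280 ft.
Site Q is higher by 9280 − (-2248) = 11528 ft.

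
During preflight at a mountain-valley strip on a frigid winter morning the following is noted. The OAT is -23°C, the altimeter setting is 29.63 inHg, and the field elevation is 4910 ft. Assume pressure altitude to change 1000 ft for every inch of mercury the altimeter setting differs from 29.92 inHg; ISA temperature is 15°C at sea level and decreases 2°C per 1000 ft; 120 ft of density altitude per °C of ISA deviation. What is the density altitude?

1888 ft

Pressure altitude = 4910 + (29.92 − 29.63) × 1000 = 4910 + (+290) = 5200 ft.
ISA temperature at 5200 ft = 15 − 2 × (5200/1000) = 4.6°C.
ISA deviation = -23 − 4.6 = -27.6°C.
Density altitude = 5200 + 120 × (-27.6) = 1888 ft.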